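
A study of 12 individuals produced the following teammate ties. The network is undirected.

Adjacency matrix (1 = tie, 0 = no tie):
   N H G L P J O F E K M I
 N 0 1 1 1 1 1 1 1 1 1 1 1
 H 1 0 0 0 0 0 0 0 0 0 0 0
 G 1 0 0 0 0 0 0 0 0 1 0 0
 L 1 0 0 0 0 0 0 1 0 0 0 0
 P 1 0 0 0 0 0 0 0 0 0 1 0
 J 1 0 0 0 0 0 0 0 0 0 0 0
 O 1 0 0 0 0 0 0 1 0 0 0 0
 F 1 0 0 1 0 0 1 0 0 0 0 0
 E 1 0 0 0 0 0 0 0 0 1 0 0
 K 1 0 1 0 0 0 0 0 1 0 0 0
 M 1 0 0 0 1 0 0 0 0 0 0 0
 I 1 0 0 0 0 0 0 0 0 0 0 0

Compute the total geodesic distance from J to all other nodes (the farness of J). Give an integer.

Distances from J: E:2, F:2, G:2, H:2, I:2, K:2, L:2, M:2, N:1, O:2, P:2.
Sum = 2 + 2 + 2 + 2 + 2 + 2 + 2 + 2 + 1 + 2 + 2 = 21.

21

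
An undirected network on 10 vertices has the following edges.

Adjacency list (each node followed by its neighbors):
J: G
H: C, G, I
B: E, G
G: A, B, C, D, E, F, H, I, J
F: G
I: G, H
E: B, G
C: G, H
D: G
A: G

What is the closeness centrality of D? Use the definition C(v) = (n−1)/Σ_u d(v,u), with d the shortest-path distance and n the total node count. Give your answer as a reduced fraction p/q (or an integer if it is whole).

Distances from D: A:2, B:2, C:2, E:2, F:2, G:1, H:2, I:2, J:2. Sum = 17.
n = 10, so closeness = 9/17.

9/17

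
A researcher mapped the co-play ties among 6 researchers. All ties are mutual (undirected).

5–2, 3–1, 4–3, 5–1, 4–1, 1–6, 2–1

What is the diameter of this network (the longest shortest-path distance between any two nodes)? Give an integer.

Eccentricity of each node (its greatest distance to any other): 1:1, 2:2, 3:2, 4:2, 5:2, 6:2.
The maximum eccentricity is 2, realized for instance by the pair 5–4 via 5 – 1 – 4. So the diameter is 2.

2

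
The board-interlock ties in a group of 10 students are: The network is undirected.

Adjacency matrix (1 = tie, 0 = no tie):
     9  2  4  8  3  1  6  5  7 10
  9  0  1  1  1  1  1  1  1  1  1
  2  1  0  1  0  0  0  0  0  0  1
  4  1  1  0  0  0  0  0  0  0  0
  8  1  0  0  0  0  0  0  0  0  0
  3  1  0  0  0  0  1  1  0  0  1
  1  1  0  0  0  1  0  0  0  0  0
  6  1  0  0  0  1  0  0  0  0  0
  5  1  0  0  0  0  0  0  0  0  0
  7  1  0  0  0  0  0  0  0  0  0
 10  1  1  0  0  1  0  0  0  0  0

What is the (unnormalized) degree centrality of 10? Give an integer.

10 is directly tied to 2, 3, and 9. That is 3 neighbors, so the degree of 10 is 3.

3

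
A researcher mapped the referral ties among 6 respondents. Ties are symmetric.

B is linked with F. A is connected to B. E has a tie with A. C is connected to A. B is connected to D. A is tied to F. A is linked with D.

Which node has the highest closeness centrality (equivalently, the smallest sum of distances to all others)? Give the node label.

A

Farness (sum of distances to all others) for each node — A:5, B:7, C:9, D:8, E:9, F:8.
The smallest farness is 5, for A, so A has the highest closeness.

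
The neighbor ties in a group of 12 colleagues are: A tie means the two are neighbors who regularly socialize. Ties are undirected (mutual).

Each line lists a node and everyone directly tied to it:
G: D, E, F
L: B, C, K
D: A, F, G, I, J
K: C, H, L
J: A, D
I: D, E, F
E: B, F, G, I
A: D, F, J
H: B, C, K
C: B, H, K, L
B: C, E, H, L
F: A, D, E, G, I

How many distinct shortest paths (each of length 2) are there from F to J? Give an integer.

2

The shortest distance is 2. The length-2 paths are: F–A–J; F–D–J.
That gives 2 distinct shortest paths.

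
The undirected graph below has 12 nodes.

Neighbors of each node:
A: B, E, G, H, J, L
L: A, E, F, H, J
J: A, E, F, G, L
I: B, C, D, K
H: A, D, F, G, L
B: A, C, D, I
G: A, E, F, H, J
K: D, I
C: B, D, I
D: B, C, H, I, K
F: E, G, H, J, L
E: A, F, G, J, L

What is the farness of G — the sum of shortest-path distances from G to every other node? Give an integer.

Distances from G: A:1, B:2, C:3, D:2, E:1, F:1, H:1, I:3, J:1, K:3, L:2.
Sum = 1 + 2 + 3 + 2 + 1 + 1 + 1 + 3 + 1 + 3 + 2 = 20.

20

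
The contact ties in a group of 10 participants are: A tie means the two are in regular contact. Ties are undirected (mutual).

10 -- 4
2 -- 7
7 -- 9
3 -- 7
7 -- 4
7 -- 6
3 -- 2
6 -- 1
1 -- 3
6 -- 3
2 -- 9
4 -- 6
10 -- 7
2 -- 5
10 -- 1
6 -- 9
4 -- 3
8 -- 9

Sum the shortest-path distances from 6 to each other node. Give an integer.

14

Distances from 6: 1:1, 2:2, 3:1, 4:1, 5:3, 7:1, 8:2, 9:1, 10:2.
Sum = 1 + 2 + 1 + 1 + 3 + 1 + 2 + 1 + 2 = 14.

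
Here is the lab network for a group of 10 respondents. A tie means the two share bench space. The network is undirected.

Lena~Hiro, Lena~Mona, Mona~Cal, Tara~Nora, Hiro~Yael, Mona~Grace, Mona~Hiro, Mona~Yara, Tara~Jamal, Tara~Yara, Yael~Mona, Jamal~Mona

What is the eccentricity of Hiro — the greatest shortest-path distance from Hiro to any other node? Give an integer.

4

Distances from Hiro: Cal:2, Grace:2, Jamal:2, Lena:1, Mona:1, Nora:4, Tara:3, Yael:1, Yara:2.
The largest is 4 (to Nora), so the eccentricity of Hiro is 4.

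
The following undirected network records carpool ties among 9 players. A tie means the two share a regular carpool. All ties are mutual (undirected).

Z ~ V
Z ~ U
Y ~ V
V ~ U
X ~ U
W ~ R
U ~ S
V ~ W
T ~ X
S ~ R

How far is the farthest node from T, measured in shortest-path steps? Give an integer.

4

Distances from T: R:4, S:3, U:2, V:3, W:4, X:1, Y:4, Z:3.
The largest is 4 (to R, Y, and W), so the eccentricity of T is 4.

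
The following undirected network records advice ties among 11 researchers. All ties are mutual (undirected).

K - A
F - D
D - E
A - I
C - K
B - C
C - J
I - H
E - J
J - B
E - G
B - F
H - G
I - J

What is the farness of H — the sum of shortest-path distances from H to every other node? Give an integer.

Distances from H: A:2, B:3, C:3, D:3, E:2, F:4, G:1, I:1, J:2, K:3.
Sum = 2 + 3 + 3 + 3 + 2 + 4 + 1 + 1 + 2 + 3 = 24.

24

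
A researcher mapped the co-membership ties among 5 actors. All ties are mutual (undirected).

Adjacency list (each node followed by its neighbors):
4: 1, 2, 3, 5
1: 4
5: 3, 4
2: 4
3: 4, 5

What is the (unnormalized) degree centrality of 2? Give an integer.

2 is directly tied to 4. That is 1 neighbor, so the degree of 2 is 1.

1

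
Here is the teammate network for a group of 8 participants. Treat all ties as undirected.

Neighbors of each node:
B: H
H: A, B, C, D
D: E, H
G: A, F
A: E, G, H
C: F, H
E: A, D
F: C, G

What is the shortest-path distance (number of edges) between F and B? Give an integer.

3

One shortest route is F – C – H – B, which uses 3 edges, and at distance 2 from F we only reach {A, H}, which does not include B. So d(F,B) = 3.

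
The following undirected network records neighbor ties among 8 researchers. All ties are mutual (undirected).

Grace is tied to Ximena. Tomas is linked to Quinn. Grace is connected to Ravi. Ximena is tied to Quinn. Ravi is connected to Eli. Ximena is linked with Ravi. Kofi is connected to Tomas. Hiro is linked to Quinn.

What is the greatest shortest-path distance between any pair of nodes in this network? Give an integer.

5

Eccentricity of each node (its greatest distance to any other): Eli:5, Grace:4, Hiro:4, Kofi:5, Quinn:3, Ravi:4, Tomas:4, Ximena:3.
The maximum eccentricity is 5, realized for instance by the pair Kofi–Eli via Kofi – Tomas – Quinn – Ximena – Ravi – Eli. So the diameter is 5.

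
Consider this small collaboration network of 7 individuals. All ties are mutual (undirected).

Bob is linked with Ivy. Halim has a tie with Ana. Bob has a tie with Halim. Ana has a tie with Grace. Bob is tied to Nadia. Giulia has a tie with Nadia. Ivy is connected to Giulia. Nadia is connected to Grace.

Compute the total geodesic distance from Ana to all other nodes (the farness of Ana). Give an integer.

12

Distances from Ana: Bob:2, Giulia:3, Grace:1, Halim:1, Ivy:3, Nadia:2.
Sum = 2 + 3 + 1 + 1 + 3 + 2 = 12.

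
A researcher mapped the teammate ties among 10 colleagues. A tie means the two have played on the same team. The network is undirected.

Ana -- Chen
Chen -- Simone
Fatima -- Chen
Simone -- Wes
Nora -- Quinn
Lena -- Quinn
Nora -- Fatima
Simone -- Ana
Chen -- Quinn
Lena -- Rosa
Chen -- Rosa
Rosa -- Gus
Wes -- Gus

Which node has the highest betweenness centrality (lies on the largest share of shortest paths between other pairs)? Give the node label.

Unnormalized betweenness of each node: Ana:0, Chen:19, Fatima:8/3, Gus:2, Lena:5/3, Nora:5/6, Quinn:13/2, Rosa:25/3, Simone:11/2, Wes:3/2.
Chen has the largest value, 19, making it the main broker — the node through which the most shortest paths run.

Chen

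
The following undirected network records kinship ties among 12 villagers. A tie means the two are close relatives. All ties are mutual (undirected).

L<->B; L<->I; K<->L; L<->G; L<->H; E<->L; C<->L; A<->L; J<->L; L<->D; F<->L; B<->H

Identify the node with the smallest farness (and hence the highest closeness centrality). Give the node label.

Farness (sum of distances to all others) for each node — A:21, B:20, C:21, D:21, E:21, F:21, G:21, H:20, I:21, J:21, K:21, L:11.
The smallest farness is 11, for L, so L has the highest closeness.

L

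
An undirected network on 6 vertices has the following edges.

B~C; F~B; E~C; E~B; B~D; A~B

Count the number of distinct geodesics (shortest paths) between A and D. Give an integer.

The shortest distance is 2, and the only length-2 path is A–B–D. So there is exactly 1 shortest path.

1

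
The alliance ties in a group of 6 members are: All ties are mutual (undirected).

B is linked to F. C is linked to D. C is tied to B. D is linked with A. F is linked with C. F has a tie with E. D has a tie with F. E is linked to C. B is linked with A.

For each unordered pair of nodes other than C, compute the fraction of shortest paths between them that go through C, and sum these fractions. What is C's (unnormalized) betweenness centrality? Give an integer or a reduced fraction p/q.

11/6

Pairs whose geodesics pass through C — D–B: 1/3; D–E: 1/2; A–E: 2/4; B–E: 1/2.
All other pairs contribute 0.
Summing the contributions gives betweenness(C) = 11/6.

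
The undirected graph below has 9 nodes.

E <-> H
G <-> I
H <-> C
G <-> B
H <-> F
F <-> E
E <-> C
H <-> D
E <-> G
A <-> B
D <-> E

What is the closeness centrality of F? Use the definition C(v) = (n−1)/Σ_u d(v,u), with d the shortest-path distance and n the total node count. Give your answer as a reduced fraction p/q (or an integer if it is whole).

4/9

Distances from F: A:4, B:3, C:2, D:2, E:1, G:2, H:1, I:3. Sum = 18.
n = 9, so closeness = 8/18 = 4/9.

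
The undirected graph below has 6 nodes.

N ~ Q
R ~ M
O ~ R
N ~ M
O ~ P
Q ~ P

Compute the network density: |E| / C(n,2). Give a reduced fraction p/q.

2/5

There are 6 edges and 6 nodes, so the maximum possible is C(6,2) = 15.
Density = 6/15 = 2/5.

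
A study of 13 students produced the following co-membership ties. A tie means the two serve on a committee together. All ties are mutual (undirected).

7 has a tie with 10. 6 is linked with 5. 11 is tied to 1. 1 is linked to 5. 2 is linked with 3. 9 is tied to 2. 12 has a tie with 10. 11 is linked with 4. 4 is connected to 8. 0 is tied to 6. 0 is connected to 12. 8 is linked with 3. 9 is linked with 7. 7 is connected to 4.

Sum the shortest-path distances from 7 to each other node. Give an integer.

Distances from 7: 0:3, 1:3, 2:2, 3:3, 4:1, 5:4, 6:4, 8:2, 9:1, 10:1, 11:2, 12:2.
Sum = 3 + 3 + 2 + 3 + 1 + 4 + 4 + 2 + 1 + 1 + 2 + 2 = 28.

28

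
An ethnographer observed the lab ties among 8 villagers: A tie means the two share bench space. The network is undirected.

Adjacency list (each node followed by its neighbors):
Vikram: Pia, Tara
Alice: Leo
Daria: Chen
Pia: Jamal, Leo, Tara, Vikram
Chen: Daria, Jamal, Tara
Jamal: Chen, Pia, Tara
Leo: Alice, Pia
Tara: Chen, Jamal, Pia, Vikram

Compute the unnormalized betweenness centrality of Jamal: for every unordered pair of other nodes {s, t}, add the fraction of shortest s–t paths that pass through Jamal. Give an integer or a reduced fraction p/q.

Pairs whose geodesics pass through Jamal — Daria–Alice: 1/2; Daria–Leo: 1/2; Daria–Pia: 1/2; Alice–Chen: 1/2; Chen–Leo: 1/2; Chen–Pia: 1/2.
All other pairs contribute 0.
Summing the contributions gives betweenness(Jamal) = 3.

3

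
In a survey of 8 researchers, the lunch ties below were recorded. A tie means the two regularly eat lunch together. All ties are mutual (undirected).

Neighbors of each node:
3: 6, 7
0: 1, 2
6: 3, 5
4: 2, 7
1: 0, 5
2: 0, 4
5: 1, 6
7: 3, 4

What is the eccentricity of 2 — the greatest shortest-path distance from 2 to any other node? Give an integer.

4

Distances from 2: 0:1, 1:2, 3:3, 4:1, 5:3, 6:4, 7:2.
The largest is 4 (to 6), so the eccentricity of 2 is 4.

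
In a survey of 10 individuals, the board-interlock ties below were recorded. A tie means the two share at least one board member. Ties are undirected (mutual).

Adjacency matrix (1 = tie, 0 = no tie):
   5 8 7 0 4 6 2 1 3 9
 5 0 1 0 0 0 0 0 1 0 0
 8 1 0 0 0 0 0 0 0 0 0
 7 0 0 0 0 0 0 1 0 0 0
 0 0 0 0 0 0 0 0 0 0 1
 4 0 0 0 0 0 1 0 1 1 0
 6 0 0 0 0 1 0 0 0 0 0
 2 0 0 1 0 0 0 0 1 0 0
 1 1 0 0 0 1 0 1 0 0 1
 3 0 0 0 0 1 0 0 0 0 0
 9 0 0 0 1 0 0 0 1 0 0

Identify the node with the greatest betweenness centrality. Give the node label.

1

Unnormalized betweenness of each node: 0:0, 1:30, 2:8, 3:0, 4:15, 5:8, 6:0, 7:0, 8:0, 9:8.
1 has the largest value, 30, making it the main broker — the node through which the most shortest paths run.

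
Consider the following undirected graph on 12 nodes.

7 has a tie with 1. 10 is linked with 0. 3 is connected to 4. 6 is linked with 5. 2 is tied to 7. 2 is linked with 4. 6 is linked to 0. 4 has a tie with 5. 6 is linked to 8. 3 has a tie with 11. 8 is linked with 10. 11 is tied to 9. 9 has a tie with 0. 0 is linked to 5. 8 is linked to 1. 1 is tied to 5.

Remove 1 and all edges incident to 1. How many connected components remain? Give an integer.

1's neighbors (5, 7, and 8) remain reachable from one another through other ties, so the rest of the network stays in one piece.

1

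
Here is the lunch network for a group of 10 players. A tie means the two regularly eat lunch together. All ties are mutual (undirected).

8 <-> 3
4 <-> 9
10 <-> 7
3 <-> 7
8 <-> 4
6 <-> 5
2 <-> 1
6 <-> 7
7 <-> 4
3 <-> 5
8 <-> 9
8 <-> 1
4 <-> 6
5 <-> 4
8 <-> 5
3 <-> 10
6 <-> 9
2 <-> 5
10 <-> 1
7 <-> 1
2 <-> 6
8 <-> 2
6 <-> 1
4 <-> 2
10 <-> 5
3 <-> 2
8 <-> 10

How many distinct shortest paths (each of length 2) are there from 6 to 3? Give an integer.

The shortest distance is 2. The length-2 paths are: 6–5–3; 6–7–3; 6–2–3.
That gives 3 distinct shortest paths.

3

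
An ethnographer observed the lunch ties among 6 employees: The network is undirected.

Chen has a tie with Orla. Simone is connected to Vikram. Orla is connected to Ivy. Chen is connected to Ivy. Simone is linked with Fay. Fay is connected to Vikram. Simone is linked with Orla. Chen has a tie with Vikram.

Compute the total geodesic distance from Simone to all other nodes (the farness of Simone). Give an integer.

7

Distances from Simone: Chen:2, Fay:1, Ivy:2, Orla:1, Vikram:1.
Sum = 2 + 1 + 2 + 1 + 1 = 7.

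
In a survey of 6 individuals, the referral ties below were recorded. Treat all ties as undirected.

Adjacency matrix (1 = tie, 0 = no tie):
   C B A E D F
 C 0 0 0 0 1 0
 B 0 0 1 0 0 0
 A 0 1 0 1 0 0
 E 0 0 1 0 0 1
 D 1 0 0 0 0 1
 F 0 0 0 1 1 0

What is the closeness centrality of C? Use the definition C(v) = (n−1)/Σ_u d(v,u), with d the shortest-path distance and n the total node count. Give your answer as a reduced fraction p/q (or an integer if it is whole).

1/3

Distances from C: A:4, B:5, D:1, E:3, F:2. Sum = 15.
n = 6, so closeness = 5/15 = 1/3.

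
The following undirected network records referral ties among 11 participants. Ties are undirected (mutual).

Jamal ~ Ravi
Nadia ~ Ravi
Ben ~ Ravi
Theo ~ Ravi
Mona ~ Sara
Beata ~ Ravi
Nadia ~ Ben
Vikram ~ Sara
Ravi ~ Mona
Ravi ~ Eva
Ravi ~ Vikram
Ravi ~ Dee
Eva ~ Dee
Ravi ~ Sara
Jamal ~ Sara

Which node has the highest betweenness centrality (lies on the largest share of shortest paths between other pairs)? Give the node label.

Ravi

Unnormalized betweenness of each node: Beata:0, Ben:0, Dee:0, Eva:0, Jamal:0, Mona:0, Nadia:0, Ravi:77/2, Sara:3/2, Theo:0, Vikram:0.
Ravi has the largest value, 77/2, making it the main broker — the node through which the most shortest paths run.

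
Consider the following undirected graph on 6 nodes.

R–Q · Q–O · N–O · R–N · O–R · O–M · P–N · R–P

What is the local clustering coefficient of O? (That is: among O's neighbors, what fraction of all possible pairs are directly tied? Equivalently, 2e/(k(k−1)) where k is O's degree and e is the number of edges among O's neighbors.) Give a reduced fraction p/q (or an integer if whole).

O's neighbors: M, N, Q, and R (k = 4).
Possible neighbor pairs: C(4,2) = 6. Edges among them: N–R, Q–R → e = 2.
Clustering(O) = 2/6 = 1/3.

1/3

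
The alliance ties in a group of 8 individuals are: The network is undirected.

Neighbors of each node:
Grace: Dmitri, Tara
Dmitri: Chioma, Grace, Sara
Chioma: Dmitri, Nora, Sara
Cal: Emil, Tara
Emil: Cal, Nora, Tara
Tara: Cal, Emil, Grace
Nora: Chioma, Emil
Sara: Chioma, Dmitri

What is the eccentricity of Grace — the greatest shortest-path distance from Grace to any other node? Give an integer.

3

Distances from Grace: Cal:2, Chioma:2, Dmitri:1, Emil:2, Nora:3, Sara:2, Tara:1.
The largest is 3 (to Nora), so the eccentricity of Grace is 3.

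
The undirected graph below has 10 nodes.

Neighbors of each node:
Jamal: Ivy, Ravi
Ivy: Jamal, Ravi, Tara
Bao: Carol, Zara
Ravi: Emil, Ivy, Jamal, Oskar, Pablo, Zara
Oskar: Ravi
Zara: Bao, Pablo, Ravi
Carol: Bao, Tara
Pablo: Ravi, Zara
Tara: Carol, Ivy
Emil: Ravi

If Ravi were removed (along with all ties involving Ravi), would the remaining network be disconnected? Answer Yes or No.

Yes

Removing Ravi leaves {Oskar} with no path to {Emil}, so the network splits into 3 components. Ravi is a cut vertex.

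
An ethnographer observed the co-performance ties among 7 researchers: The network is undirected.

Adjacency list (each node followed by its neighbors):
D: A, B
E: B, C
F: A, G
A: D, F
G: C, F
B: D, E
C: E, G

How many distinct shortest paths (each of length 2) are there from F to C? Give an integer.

1

The shortest distance is 2, and the only length-2 path is F–G–C. So there is exactly 1 shortest path.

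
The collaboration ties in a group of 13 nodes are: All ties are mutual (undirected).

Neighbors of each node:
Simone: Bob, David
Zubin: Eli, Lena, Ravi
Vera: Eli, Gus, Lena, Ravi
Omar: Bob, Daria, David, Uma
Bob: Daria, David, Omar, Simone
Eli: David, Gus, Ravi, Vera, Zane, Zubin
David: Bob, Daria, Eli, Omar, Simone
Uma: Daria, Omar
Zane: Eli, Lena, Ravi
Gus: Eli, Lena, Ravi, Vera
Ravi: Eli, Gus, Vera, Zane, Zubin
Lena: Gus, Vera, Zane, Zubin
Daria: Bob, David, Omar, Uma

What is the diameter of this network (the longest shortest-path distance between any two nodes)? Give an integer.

Eccentricity of each node (its greatest distance to any other): Bob:4, Daria:4, David:3, Eli:3, Gus:4, Lena:5, Omar:4, Ravi:4, Simone:4, Uma:5, Vera:4, Zane:4, Zubin:4.
The maximum eccentricity is 5, realized for instance by the pair Uma–Lena via Uma – Daria – David – Eli – Zane – Lena. So the diameter is 5.

5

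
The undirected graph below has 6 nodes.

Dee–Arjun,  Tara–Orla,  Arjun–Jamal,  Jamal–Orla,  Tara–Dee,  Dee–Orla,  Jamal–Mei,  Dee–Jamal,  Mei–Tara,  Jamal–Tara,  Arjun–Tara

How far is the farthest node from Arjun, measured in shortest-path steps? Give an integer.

Distances from Arjun: Dee:1, Jamal:1, Mei:2, Orla:2, Tara:1.
The largest is 2 (to Mei and Orla), so the eccentricity of Arjun is 2.

2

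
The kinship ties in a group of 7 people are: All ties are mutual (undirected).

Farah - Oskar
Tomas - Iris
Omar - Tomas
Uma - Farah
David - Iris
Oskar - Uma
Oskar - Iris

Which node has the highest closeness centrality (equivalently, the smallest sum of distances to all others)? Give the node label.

Iris

Farness (sum of distances to all others) for each node — David:14, Farah:14, Iris:9, Omar:17, Oskar:10, Tomas:12, Uma:14.
The smallest farness is 9, for Iris, so Iris has the highest closeness.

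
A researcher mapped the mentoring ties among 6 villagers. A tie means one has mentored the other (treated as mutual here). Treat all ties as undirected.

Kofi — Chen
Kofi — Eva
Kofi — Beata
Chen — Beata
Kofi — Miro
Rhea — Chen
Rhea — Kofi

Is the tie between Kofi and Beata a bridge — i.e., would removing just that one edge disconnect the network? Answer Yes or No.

Even without that edge, Kofi still reaches Beata via Kofi – Chen – Beata, so the network stays connected. Not a bridge.

No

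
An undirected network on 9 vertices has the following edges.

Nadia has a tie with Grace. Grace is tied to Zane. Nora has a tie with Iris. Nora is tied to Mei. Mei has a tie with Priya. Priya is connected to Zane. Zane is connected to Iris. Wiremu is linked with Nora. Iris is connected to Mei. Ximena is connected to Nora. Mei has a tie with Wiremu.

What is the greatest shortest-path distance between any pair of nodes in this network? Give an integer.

5

Eccentricity of each node (its greatest distance to any other): Grace:4, Iris:3, Mei:4, Nadia:5, Nora:4, Priya:3, Wiremu:5, Ximena:5, Zane:3.
The maximum eccentricity is 5, realized for instance by the pair Ximena–Nadia via Ximena – Nora – Iris – Zane – Grace – Nadia. So the diameter is 5.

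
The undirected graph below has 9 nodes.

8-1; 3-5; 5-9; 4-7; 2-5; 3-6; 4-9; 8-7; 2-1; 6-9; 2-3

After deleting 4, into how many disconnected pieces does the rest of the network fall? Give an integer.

1

4's neighbors (7 and 9) remain reachable from one another through other ties, so the rest of the network stays in one piece.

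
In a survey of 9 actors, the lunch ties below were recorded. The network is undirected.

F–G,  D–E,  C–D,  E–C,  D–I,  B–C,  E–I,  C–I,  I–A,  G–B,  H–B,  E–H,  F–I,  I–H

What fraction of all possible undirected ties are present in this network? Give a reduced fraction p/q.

There are 14 edges and 9 nodes, so the maximum possible is C(9,2) = 36.
Density = 14/36 = 7/18.

7/18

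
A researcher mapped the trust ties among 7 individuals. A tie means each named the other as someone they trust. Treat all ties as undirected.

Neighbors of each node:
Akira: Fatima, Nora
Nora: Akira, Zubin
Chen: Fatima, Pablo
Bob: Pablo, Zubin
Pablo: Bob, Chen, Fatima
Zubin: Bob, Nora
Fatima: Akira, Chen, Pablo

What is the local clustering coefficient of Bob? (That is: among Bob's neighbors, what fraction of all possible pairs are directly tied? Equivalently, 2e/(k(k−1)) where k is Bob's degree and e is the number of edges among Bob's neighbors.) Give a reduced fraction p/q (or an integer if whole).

Bob's neighbors: Pablo and Zubin (k = 2).
Possible neighbor pairs: C(2,2) = 1. Edges among them: none → e = 0.
Clustering(Bob) = 0/1.

0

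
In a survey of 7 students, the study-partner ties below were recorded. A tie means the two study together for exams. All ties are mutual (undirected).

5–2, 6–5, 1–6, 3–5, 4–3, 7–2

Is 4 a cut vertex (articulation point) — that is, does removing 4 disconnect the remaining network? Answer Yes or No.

No

Even without 4, every remaining node can still reach every other (the residual graph is connected), so 4 is not a cut vertex.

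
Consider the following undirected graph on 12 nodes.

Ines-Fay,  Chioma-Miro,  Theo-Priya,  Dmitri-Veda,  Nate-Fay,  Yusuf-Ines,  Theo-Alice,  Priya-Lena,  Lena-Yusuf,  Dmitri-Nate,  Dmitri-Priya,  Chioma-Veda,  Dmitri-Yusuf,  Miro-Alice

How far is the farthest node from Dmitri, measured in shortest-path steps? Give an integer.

3

Distances from Dmitri: Alice:3, Chioma:2, Fay:2, Ines:2, Lena:2, Miro:3, Nate:1, Priya:1, Theo:2, Veda:1, Yusuf:1.
The largest is 3 (to Alice and Miro), so the eccentricity of Dmitri is 3.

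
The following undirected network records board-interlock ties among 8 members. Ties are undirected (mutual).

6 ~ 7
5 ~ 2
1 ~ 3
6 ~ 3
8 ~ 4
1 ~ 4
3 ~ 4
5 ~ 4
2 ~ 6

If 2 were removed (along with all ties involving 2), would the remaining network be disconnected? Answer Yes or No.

No

Even without 2, every remaining node can still reach every other (the residual graph is connected), so 2 is not a cut vertex.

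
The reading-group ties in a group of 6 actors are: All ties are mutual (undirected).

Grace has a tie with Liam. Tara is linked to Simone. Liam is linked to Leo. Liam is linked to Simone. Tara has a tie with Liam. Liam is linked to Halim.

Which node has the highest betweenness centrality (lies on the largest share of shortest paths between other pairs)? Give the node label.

Liam

Unnormalized betweenness of each node: Grace:0, Halim:0, Leo:0, Liam:9, Simone:0, Tara:0.
Liam has the largest value, 9, making it the main broker — the node through which the most shortest paths run.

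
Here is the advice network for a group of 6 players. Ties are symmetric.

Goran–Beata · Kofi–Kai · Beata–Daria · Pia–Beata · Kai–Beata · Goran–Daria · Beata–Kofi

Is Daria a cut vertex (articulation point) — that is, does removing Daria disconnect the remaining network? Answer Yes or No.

Even without Daria, every remaining node can still reach every other (the residual graph is connected), so Daria is not a cut vertex.

No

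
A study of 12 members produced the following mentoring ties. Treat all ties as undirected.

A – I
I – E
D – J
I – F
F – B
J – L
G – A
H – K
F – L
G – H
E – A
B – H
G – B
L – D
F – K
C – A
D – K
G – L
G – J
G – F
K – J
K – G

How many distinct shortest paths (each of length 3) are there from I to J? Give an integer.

The shortest distance is 3. The length-3 paths are: I–F–G–J; I–A–G–J; I–F–K–J; I–F–L–J.
That gives 4 distinct shortest paths.

4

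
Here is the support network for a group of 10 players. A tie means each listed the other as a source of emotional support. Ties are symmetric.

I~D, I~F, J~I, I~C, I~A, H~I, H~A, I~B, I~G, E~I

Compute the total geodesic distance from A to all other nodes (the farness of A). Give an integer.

16

Distances from A: B:2, C:2, D:2, E:2, F:2, G:2, H:1, I:1, J:2.
Sum = 2 + 2 + 2 + 2 + 2 + 2 + 1 + 1 + 2 = 16.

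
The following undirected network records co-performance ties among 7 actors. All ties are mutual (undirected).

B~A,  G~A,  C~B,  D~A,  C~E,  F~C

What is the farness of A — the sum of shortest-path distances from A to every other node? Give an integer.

Distances from A: B:1, C:2, D:1, E:3, F:3, G:1.
Sum = 1 + 2 + 1 + 3 + 3 + 1 = 11.

11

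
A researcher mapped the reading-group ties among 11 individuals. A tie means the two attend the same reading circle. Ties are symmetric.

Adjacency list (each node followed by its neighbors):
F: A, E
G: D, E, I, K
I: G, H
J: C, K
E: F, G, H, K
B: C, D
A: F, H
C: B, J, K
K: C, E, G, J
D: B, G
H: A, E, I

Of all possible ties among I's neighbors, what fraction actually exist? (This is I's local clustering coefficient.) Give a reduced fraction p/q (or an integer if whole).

I's neighbors: G and H (k = 2).
Possible neighbor pairs: C(2,2) = 1. Edges among them: none → e = 0.
Clustering(I) = 0/1.

0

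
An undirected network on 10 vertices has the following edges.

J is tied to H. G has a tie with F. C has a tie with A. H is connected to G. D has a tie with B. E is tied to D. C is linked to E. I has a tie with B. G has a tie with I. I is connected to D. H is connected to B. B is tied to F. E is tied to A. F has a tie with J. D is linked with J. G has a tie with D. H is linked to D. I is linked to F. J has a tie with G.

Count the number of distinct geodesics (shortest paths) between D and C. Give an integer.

1

The shortest distance is 2, and the only length-2 path is D–E–C. So there is exactly 1 shortest path.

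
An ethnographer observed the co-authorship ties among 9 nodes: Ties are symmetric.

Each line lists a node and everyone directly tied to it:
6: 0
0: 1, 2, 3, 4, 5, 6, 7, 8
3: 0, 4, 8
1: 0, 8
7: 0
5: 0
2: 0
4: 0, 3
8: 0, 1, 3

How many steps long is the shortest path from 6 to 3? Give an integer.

One shortest route is 6 – 0 – 3, which uses 2 edges, and 6 and 3 are not directly tied, so nothing shorter exists. So d(6,3) = 2.

2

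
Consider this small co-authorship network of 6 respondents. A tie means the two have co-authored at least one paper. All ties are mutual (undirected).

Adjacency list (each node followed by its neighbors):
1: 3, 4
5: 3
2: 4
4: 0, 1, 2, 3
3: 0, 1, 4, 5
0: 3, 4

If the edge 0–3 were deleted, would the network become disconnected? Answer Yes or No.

Even without that edge, 0 still reaches 3 via 0 – 4 – 3, so the network stays connected. Not a bridge.

No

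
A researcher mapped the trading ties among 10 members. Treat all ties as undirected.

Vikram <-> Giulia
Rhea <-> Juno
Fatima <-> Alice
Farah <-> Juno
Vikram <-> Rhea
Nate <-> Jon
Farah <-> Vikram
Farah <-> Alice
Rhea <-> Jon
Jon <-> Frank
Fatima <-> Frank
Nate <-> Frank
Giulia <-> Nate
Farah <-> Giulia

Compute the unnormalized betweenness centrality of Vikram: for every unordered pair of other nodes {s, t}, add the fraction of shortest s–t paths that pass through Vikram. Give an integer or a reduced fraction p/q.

7/3

Pairs whose geodesics pass through Vikram — Giulia–Rhea: 1; Rhea–Farah: 1/2; Rhea–Alice: 1/2; Farah–Jon: 1/3.
All other pairs contribute 0.
Summing the contributions gives betweenness(Vikram) = 7/3.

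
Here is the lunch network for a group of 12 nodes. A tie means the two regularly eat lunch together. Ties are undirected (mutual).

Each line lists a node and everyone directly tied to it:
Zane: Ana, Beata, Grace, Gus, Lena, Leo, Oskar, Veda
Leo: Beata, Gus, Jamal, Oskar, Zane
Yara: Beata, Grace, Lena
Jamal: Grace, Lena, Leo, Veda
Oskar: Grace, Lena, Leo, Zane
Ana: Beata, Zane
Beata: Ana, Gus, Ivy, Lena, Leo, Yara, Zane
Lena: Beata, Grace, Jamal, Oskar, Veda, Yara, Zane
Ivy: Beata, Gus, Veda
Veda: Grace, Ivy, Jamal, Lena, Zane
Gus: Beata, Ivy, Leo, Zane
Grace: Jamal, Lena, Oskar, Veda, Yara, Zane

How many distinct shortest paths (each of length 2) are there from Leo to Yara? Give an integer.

The shortest distance is 2, and the only length-2 path is Leo–Beata–Yara. So there is exactly 1 shortest path.

1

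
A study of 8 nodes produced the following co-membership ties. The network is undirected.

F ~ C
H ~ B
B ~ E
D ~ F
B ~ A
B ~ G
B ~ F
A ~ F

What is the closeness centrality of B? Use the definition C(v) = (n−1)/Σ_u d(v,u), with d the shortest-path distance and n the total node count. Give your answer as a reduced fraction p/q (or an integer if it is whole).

7/9

Distances from B: A:1, C:2, D:2, E:1, F:1, G:1, H:1. Sum = 9.
n = 8, so closeness = 7/9.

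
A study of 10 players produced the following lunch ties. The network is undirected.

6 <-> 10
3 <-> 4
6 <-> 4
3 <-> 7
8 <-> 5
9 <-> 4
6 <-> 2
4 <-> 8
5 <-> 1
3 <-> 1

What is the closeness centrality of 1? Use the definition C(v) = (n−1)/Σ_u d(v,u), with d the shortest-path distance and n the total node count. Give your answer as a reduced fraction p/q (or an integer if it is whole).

9/22

Distances from 1: 2:4, 3:1, 4:2, 5:1, 6:3, 7:2, 8:2, 9:3, 10:4. Sum = 22.
n = 10, so closeness = 9/22.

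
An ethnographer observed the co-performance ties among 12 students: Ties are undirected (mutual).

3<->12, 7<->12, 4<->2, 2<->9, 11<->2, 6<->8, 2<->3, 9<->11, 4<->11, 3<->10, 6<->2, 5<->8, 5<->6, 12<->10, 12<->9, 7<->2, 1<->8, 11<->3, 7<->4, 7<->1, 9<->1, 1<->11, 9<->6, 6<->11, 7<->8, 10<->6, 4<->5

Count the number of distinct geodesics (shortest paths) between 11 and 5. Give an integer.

The shortest distance is 2. The length-2 paths are: 11–6–5; 11–4–5.
That gives 2 distinct shortest paths.

2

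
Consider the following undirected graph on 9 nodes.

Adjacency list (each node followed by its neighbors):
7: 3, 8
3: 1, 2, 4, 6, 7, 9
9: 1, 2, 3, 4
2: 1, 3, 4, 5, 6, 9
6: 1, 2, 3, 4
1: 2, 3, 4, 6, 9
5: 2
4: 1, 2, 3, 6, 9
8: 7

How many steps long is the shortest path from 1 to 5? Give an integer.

One shortest route is 1 – 2 – 5, which uses 2 edges, and 1 and 5 are not directly tied, so nothing shorter exists. So d(1,5) = 2.

2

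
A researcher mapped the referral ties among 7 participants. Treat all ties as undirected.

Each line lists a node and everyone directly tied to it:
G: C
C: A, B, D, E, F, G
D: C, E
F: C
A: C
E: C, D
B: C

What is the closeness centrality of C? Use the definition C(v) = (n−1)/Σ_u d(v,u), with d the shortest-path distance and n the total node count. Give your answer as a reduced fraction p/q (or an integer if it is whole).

1

Distances from C: A:1, B:1, D:1, E:1, F:1, G:1. Sum = 6.
n = 7, so closeness = 6/6 = 1.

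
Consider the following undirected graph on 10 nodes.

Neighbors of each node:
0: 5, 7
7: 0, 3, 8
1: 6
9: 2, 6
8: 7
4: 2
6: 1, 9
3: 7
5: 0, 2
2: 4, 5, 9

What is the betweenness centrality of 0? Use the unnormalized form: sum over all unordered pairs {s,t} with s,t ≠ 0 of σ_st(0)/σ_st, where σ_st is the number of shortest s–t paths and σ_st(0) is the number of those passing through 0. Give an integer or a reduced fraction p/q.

18

Pairs whose geodesics pass through 0 — 4–3: 1; 4–7: 1; 4–8: 1; 6–3: 1; 6–7: 1; 6–8: 1; 1–3: 1; 1–7: 1; 1–8: 1; 2–3: 1; 2–7: 1; 2–8: 1; 3–5: 1; 3–9: 1 … (+4 more pairs).
All other pairs contribute 0.
Summing the contributions gives betweenness(0) = 18.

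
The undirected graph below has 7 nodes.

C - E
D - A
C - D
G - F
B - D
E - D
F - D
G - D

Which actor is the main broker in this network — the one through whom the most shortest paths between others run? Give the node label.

Unnormalized betweenness of each node: A:0, B:0, C:0, D:13, E:0, F:0, G:0.
D has the largest value, 13, making it the main broker — the node through which the most shortest paths run.

D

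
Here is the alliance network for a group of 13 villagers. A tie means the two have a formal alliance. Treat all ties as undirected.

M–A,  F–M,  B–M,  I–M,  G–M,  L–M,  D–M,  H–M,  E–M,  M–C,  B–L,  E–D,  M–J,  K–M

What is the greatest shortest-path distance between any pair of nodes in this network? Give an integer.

2

Eccentricity of each node (its greatest distance to any other): A:2, B:2, C:2, D:2, E:2, F:2, G:2, H:2, I:2, J:2, K:2, L:2, M:1.
The maximum eccentricity is 2, realized for instance by the pair F–K via F – M – K. So the diameter is 2.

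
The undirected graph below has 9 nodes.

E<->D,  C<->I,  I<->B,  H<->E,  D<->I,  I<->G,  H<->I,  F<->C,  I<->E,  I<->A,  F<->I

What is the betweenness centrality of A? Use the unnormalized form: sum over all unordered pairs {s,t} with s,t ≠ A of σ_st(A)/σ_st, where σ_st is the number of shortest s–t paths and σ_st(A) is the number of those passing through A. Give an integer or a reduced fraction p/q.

No shortest path between any pair of other nodes passes through A.
Summing the contributions gives betweenness(A) = 0.

0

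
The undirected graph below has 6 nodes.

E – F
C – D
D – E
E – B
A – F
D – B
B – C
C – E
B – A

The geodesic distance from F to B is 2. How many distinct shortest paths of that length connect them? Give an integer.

The shortest distance is 2. The length-2 paths are: F–E–B; F–A–B.
That gives 2 distinct shortest paths.

2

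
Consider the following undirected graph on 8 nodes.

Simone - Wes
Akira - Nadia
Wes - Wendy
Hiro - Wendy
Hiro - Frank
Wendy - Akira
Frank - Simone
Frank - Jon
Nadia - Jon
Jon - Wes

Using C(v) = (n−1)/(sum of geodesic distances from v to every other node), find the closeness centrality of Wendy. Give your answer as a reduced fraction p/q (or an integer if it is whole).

Distances from Wendy: Akira:1, Frank:2, Hiro:1, Jon:2, Nadia:2, Simone:2, Wes:1. Sum = 11.
n = 8, so closeness = 7/11.

7/11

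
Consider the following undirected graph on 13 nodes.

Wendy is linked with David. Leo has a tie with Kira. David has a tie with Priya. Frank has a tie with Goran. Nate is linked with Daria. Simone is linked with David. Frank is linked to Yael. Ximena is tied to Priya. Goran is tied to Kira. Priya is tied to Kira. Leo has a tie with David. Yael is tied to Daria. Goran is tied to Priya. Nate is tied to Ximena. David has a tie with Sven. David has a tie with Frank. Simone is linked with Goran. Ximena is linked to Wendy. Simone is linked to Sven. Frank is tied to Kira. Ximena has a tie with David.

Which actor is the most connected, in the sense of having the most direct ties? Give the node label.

David

Degrees — Daria:2, David:7, Frank:4, Goran:4, Kira:4, Leo:2, Nate:2, Priya:4, Simone:3, Sven:2, Wendy:2, Ximena:4, Yael:2.
The maximum is 7, attained only by David.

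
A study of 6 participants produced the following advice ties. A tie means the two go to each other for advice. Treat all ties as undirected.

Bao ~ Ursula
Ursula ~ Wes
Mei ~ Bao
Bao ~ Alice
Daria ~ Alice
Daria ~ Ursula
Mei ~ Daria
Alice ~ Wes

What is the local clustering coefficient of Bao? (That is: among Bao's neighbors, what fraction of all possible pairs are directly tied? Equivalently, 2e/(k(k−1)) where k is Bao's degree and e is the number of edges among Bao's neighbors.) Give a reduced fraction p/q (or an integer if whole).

0

Bao's neighbors: Alice, Mei, and Ursula (k = 3).
Possible neighbor pairs: C(3,2) = 3. Edges among them: none → e = 0.
Clustering(Bao) = 0/3 = 0.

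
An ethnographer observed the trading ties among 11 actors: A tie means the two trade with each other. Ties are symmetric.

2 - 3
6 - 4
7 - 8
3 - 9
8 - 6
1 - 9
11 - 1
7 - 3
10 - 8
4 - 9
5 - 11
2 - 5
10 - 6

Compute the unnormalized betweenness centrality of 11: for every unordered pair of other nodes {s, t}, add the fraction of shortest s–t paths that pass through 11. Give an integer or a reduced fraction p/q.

17/6

Pairs whose geodesics pass through 11 — 2–1: 1/2; 6–5: 1/3; 4–5: 1/2; 9–5: 1/2; 1–5: 1.
All other pairs contribute 0.
Summing the contributions gives betweenness(11) = 17/6.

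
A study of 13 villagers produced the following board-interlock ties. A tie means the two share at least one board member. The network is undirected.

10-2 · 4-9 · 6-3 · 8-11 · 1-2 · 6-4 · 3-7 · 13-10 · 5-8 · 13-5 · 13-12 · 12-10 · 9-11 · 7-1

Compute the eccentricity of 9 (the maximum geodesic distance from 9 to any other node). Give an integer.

6

Distances from 9: 1:5, 2:6, 3:3, 4:1, 5:3, 6:2, 7:4, 8:2, 10:5, 11:1, 12:5, 13:4.
The largest is 6 (to 2), so the eccentricity of 9 is 6.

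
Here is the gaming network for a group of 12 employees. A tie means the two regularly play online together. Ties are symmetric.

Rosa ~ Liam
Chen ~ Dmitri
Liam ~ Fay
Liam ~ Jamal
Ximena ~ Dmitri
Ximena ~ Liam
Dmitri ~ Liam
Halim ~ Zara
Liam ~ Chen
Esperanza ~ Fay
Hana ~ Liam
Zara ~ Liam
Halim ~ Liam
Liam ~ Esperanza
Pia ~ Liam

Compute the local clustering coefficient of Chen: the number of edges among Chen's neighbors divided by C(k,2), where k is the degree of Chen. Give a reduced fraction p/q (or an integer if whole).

Chen's neighbors: Dmitri and Liam (k = 2).
Possible neighbor pairs: C(2,2) = 1. Edges among them: Dmitri–Liam → e = 1.
Clustering(Chen) = 1/1.

1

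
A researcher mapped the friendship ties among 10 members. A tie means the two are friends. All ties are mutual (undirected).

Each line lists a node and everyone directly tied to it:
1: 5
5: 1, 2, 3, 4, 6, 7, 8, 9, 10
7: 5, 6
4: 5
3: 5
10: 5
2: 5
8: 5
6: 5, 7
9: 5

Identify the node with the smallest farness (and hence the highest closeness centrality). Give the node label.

5

Farness (sum of distances to all others) for each node — 1:17, 2:17, 3:17, 4:17, 5:9, 6:16, 7:16, 8:17, 9:17, 10:17.
The smallest farness is 9, for 5, so 5 has the highest closeness.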